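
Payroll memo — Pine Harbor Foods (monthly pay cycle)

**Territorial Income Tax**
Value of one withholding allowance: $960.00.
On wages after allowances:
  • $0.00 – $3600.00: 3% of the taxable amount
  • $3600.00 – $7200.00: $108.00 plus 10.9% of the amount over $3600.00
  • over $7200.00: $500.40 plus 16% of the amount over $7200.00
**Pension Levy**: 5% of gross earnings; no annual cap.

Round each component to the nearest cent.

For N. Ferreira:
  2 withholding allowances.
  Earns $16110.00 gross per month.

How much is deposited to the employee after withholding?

$13685.70

Territorial Income Tax: taxable = $16110.00 − 2×$960.00 = $14190.00
  $500.40 + 16% × ($14190.00 − $7200.00) = $500.40 + 16% × $6990.00 = $1618.80
Pension Levy: 5% × $16110.00 = $805.50
Total withheld: $1618.80 + $805.50 = $2424.30
Net pay: $16110.00 − $2424.30 = $13685.70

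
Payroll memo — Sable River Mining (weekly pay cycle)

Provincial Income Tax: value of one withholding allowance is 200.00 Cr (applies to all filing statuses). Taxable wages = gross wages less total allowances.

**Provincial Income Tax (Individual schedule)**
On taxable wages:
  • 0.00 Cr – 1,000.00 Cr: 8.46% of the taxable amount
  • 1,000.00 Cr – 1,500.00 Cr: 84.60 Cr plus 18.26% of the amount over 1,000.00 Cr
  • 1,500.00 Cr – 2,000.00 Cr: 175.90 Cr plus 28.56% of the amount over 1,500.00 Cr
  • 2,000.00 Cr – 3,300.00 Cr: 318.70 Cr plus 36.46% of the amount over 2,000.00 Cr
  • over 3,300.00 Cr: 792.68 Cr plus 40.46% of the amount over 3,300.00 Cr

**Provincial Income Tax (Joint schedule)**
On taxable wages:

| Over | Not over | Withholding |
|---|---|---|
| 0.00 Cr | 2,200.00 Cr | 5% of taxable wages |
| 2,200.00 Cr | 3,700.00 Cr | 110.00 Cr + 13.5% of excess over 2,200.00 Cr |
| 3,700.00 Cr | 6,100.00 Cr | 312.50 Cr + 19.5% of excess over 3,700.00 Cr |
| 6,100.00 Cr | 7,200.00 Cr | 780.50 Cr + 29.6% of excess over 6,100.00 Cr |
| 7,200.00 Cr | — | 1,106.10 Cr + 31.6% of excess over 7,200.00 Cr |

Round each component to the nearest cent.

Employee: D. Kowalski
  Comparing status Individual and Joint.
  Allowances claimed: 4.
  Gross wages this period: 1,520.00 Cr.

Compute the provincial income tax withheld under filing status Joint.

36.00 Cr

Provincial Income Tax (Joint): taxable = 1,520.00 Cr − 4×200.00 Cr = 720.00 Cr
  5% × 720.00 Cr = 36.00 Cr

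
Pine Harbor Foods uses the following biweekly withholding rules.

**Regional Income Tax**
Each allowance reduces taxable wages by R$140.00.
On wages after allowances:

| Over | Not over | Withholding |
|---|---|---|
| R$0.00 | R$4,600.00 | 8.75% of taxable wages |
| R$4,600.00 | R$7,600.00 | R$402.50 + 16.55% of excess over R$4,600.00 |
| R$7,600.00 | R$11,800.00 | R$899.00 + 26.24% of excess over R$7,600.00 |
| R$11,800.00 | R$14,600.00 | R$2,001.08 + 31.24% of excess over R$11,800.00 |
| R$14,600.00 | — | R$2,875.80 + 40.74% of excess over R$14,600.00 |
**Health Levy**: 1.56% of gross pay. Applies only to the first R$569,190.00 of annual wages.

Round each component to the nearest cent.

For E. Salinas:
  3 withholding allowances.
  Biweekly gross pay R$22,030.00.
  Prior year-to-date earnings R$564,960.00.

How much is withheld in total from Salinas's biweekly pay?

Regional Income Tax: taxable = R$22,030.00 − 3×R$140.00 = R$21,610.00
  R$2,875.80 + 40.74% × (R$21,610.00 − R$14,600.00) = R$2,875.80 + 40.74% × R$7,010.00 = R$5,731.67
Health Levy: cap R$569,190.00 − YTD R$564,960.00 = R$4,230.00 subject; 1.56% × R$4,230.00 = R$65.99
Total: R$5,731.67 + R$65.99 = R$5,797.66

R$5,797.66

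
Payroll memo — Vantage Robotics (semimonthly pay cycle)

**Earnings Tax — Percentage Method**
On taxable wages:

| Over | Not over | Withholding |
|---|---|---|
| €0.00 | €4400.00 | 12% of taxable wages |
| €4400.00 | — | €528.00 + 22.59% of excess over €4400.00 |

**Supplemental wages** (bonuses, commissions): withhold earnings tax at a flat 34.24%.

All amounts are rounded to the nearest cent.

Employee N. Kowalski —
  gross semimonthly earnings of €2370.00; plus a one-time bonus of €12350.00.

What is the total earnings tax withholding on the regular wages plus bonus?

€4513.04

Earnings Tax: taxable = €2370.00
  12% × €2370.00 = €284.40
Supplemental (34.24% flat on bonus): 34.24% × €12350.00 = €4228.64
Total earnings tax: €284.40 + €4228.64 = €4513.04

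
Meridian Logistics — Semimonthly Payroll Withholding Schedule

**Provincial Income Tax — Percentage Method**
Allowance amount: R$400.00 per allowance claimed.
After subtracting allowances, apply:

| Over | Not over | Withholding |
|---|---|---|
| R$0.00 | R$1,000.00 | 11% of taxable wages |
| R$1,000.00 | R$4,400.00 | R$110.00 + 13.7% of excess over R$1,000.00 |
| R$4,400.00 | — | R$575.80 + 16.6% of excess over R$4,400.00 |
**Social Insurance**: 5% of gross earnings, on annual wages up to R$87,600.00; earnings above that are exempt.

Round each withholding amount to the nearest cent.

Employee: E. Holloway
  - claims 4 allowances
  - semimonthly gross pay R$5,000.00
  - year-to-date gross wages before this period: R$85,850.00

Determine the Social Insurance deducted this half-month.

Social Insurance: cap R$87,600.00 − YTD R$85,850.00 = R$1,750.00 subject; 5% × R$1,750.00 = R$87.50

R$87.50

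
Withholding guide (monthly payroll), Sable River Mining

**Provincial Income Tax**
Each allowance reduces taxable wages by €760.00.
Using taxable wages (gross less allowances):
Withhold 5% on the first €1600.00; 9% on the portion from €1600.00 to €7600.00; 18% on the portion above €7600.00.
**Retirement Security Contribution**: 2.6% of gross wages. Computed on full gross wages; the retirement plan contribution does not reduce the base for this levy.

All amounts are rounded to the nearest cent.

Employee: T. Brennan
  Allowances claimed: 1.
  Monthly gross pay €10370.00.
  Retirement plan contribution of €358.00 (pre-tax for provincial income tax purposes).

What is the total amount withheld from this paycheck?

€1186.98

Provincial Income Tax: taxable = €10370.00 − €358.00 − 1×€760.00 = €9252.00
  €620.00 + 18% × (€9252.00 − €7600.00) = €620.00 + 18% × €1652.00 = €917.36
Retirement Security Contribution: 2.6% × €10370.00 = €269.62
Total: €917.36 + €269.62 = €1186.98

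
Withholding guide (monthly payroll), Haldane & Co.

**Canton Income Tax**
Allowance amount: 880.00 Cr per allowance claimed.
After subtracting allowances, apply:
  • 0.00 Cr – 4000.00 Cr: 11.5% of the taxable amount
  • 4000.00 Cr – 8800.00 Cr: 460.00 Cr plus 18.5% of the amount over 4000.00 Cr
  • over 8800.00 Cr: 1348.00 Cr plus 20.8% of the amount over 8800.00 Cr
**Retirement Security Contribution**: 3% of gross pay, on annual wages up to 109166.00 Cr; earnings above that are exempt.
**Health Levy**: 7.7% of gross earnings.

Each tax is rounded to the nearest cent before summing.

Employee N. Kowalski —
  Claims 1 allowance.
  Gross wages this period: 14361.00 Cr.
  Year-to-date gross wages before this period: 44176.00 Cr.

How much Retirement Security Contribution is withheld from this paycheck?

Retirement Security Contribution: 3% × 14361.00 Cr = 430.83 Cr

430.83 Cr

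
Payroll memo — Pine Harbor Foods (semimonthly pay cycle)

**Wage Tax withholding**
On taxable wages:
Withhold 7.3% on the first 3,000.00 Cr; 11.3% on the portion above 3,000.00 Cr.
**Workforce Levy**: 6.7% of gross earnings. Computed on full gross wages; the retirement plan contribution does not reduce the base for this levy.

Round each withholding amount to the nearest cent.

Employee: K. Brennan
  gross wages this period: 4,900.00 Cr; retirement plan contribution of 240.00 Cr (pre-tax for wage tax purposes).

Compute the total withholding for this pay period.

734.88 Cr

Wage Tax: taxable = 4,900.00 Cr − 240.00 Cr = 4,660.00 Cr
  219.00 Cr + 11.3% × (4,660.00 Cr − 3,000.00 Cr) = 219.00 Cr + 11.3% × 1,660.00 Cr = 406.58 Cr
Workforce Levy: 6.7% × 4,900.00 Cr = 328.30 Cr
Total: 406.58 Cr + 328.30 Cr = 734.88 Cr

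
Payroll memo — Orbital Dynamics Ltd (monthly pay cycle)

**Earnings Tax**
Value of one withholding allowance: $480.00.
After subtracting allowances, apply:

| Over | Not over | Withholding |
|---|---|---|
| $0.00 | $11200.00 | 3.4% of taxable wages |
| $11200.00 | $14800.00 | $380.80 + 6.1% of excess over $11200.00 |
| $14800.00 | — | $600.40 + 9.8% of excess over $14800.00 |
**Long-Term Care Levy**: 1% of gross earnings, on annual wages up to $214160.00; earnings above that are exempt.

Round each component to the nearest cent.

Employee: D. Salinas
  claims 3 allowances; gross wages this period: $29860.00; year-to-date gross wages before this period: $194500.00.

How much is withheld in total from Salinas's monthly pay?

Earnings Tax: taxable = $29860.00 − 3×$480.00 = $28420.00
  $600.40 + 9.8% × ($28420.00 − $14800.00) = $600.40 + 9.8% × $13620.00 = $1935.16
Long-Term Care Levy: cap $214160.00 − YTD $194500.00 = $19660.00 subject; 1% × $19660.00 = $196.60
Total: $1935.16 + $196.60 = $2131.76

$2131.76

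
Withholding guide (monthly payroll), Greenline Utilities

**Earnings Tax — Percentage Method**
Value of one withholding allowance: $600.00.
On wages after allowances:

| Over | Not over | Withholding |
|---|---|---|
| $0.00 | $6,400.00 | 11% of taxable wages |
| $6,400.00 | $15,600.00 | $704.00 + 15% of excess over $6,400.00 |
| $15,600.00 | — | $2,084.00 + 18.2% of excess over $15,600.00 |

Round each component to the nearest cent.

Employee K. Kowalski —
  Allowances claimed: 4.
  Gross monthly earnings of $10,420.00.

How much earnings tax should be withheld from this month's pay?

$947.00

Earnings Tax: taxable = $10,420.00 − 4×$600.00 = $8,020.00
  $704.00 + 15% × ($8,020.00 − $6,400.00) = $704.00 + 15% × $1,620.00 = $947.00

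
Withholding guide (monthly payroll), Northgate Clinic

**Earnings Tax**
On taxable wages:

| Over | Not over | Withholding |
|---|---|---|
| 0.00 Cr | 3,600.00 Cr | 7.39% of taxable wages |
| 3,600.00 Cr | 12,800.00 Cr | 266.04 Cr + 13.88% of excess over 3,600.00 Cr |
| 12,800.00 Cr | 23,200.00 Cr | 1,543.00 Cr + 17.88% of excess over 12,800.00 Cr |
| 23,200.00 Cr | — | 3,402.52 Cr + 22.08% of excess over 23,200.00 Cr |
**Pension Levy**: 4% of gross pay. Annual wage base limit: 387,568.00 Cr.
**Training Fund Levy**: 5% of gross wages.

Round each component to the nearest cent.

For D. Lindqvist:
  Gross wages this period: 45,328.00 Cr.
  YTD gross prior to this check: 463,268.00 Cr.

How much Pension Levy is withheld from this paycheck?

0.00 Cr

Pension Levy: YTD 463,268.00 Cr ≥ cap 387,568.00 Cr → 0.00 Cr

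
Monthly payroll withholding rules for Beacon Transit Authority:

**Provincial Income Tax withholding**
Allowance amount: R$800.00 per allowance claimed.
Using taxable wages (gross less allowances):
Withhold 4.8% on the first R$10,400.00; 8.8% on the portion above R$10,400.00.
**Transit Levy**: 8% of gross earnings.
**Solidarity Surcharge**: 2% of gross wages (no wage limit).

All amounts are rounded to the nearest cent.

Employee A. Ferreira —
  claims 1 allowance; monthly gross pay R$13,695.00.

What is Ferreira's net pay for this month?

Provincial Income Tax: taxable = R$13,695.00 − 1×R$800.00 = R$12,895.00
  R$499.20 + 8.8% × (R$12,895.00 − R$10,400.00) = R$499.20 + 8.8% × R$2,495.00 = R$718.76
Transit Levy: 8% × R$13,695.00 = R$1,095.60
Solidarity Surcharge: 2% × R$13,695.00 = R$273.90
Total withheld: R$718.76 + R$1,095.60 + R$273.90 = R$2,088.26
Net pay: R$13,695.00 − R$2,088.26 = R$11,606.74

R$11,606.74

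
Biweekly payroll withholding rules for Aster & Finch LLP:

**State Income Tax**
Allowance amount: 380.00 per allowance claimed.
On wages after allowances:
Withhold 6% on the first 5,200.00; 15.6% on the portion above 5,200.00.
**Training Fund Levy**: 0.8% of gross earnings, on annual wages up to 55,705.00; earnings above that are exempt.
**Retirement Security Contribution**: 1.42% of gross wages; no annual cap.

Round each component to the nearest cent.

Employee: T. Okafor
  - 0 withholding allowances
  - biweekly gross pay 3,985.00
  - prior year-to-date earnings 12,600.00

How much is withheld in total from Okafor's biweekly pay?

State Income Tax: taxable = 3,985.00
  6% × 3,985.00 = 239.10
Training Fund Levy: 0.8% × 3,985.00 = 31.88
Retirement Security Contribution: 1.42% × 3,985.00 = 56.59
Total: 239.10 + 31.88 + 56.59 = 327.57

327.57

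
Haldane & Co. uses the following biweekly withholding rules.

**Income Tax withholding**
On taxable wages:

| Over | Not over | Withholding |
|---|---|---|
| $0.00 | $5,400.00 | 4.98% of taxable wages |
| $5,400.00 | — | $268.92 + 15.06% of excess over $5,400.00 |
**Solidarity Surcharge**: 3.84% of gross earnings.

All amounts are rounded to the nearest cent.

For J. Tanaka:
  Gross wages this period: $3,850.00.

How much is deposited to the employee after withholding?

$3,510.43

Income Tax: taxable = $3,850.00
  4.98% × $3,850.00 = $191.73
Solidarity Surcharge: 3.84% × $3,850.00 = $147.84
Total withheld: $191.73 + $147.84 = $339.57
Net pay: $3,850.00 − $339.57 = $3,510.43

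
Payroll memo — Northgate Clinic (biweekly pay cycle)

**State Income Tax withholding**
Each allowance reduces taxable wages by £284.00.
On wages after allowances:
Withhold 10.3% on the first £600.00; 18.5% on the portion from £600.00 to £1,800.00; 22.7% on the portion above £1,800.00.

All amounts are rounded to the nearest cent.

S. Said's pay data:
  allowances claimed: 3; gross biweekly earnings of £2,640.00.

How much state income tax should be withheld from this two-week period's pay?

£281.58

State Income Tax: taxable = £2,640.00 − 3×£284.00 = £1,788.00
  £61.80 + 18.5% × (£1,788.00 − £600.00) = £61.80 + 18.5% × £1,188.00 = £281.58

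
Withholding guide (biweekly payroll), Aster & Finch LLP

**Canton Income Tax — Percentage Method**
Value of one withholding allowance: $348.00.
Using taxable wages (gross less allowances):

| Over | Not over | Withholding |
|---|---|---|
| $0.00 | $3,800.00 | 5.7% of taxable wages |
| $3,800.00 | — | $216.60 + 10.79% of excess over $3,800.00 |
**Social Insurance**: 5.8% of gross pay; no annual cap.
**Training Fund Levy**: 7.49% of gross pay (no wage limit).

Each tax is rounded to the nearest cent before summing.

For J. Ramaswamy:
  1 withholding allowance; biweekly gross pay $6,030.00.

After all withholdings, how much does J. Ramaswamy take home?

Canton Income Tax: taxable = $6,030.00 − 1×$348.00 = $5,682.00
  $216.60 + 10.79% × ($5,682.00 − $3,800.00) = $216.60 + 10.79% × $1,882.00 = $419.67
Social Insurance: 5.8% × $6,030.00 = $349.74
Training Fund Levy: 7.49% × $6,030.00 = $451.65
Total withheld: $419.67 + $349.74 + $451.65 = $1,221.06
Net pay: $6,030.00 − $1,221.06 = $4,808.94

$4,808.94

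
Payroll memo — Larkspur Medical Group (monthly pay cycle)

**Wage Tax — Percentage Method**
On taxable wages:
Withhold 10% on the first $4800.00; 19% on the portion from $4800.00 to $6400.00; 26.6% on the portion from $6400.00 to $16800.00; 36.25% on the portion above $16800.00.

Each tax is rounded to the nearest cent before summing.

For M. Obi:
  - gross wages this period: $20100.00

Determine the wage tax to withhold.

$4746.65

Wage Tax: taxable = $20100.00
  $3550.40 + 36.25% × ($20100.00 − $16800.00) = $3550.40 + 36.25% × $3300.00 = $4746.65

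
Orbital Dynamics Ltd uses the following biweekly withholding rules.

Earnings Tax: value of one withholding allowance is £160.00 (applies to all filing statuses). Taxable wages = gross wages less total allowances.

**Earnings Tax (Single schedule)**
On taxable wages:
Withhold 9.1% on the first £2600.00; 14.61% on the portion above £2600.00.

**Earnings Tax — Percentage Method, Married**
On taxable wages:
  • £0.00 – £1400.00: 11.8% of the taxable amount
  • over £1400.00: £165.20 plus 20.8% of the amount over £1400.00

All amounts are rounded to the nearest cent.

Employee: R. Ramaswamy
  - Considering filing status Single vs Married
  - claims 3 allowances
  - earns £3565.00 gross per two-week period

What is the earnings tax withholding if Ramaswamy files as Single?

£307.46

Earnings Tax (Single): taxable = £3565.00 − 3×£160.00 = £3085.00
  £236.60 + 14.61% × (£3085.00 − £2600.00) = £236.60 + 14.61% × £485.00 = £307.46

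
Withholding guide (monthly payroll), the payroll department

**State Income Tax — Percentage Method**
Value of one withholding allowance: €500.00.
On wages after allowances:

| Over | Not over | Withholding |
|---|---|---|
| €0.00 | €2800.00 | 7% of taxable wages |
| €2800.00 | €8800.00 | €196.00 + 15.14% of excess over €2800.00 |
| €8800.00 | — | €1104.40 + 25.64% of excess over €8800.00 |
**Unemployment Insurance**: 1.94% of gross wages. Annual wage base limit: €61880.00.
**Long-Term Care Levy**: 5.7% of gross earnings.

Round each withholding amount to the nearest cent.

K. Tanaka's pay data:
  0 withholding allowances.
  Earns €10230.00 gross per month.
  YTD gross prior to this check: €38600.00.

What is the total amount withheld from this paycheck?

€2252.62

State Income Tax: taxable = €10230.00
  €1104.40 + 25.64% × (€10230.00 − €8800.00) = €1104.40 + 25.64% × €1430.00 = €1471.05
Unemployment Insurance: 1.94% × €10230.00 = €198.46
Long-Term Care Levy: 5.7% × €10230.00 = €583.11
Total: €1471.05 + €198.46 + €583.11 = €2252.62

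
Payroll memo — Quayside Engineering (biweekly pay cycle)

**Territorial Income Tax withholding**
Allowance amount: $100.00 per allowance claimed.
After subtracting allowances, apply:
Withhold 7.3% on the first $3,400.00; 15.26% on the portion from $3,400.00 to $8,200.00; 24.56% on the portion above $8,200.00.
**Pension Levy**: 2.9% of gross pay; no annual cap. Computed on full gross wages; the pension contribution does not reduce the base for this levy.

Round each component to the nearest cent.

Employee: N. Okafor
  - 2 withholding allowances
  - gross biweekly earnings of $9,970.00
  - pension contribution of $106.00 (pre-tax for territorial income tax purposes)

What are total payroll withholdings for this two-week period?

$1,629.37

Territorial Income Tax: taxable = $9,970.00 − $106.00 − 2×$100.00 = $9,664.00
  $980.68 + 24.56% × ($9,664.00 − $8,200.00) = $980.68 + 24.56% × $1,464.00 = $1,340.24
Pension Levy: 2.9% × $9,970.00 = $289.13
Total: $1,340.24 + $289.13 = $1,629.37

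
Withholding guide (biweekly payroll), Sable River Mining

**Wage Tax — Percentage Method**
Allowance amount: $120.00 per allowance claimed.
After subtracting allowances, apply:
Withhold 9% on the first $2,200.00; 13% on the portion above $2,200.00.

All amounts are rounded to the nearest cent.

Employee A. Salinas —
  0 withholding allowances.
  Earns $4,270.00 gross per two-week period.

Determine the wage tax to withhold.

$467.10

Wage Tax: taxable = $4,270.00
  $198.00 + 13% × ($4,270.00 − $2,200.00) = $198.00 + 13% × $2,070.00 = $467.10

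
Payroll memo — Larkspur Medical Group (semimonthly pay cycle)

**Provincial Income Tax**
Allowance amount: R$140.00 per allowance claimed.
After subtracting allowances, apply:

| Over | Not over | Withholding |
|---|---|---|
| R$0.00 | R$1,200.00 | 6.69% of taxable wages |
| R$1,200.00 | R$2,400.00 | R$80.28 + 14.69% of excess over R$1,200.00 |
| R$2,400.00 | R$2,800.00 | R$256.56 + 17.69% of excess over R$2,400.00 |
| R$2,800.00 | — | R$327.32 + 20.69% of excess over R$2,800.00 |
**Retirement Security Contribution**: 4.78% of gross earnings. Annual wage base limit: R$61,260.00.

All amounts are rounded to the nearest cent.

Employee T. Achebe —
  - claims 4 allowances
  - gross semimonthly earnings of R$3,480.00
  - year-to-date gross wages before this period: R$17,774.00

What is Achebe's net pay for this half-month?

Provincial Income Tax: taxable = R$3,480.00 − 4×R$140.00 = R$2,920.00
  R$327.32 + 20.69% × (R$2,920.00 − R$2,800.00) = R$327.32 + 20.69% × R$120.00 = R$352.15
Retirement Security Contribution: 4.78% × R$3,480.00 = R$166.34
Total withheld: R$352.15 + R$166.34 = R$518.49
Net pay: R$3,480.00 − R$518.49 = R$2,961.51

R$2,961.51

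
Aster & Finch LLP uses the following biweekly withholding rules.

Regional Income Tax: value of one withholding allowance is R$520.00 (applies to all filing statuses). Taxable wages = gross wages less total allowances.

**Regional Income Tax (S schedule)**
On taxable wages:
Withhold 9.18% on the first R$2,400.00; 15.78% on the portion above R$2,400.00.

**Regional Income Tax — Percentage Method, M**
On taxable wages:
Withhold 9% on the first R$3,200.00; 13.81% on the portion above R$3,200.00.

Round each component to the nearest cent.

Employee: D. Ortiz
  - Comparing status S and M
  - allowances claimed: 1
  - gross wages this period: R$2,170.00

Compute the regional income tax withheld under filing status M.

R$148.50

Regional Income Tax (M): taxable = R$2,170.00 − 1×R$520.00 = R$1,650.00
  9% × R$1,650.00 = R$148.50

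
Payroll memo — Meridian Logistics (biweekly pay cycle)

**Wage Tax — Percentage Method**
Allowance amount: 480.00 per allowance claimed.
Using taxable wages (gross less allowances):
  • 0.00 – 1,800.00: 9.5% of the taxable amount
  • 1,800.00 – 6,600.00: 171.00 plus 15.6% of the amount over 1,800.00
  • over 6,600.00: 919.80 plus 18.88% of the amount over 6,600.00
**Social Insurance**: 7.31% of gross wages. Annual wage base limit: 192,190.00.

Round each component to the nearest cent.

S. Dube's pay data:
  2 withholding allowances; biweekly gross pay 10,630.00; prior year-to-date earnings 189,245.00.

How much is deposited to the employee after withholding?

Wage Tax: taxable = 10,630.00 − 2×480.00 = 9,670.00
  919.80 + 18.88% × (9,670.00 − 6,600.00) = 919.80 + 18.88% × 3,070.00 = 1,499.42
Social Insurance: cap 192,190.00 − YTD 189,245.00 = 2,945.00 subject; 7.31% × 2,945.00 = 215.28
Total withheld: 1,499.42 + 215.28 = 1,714.70
Net pay: 10,630.00 − 1,714.70 = 8,915.30

8,915.30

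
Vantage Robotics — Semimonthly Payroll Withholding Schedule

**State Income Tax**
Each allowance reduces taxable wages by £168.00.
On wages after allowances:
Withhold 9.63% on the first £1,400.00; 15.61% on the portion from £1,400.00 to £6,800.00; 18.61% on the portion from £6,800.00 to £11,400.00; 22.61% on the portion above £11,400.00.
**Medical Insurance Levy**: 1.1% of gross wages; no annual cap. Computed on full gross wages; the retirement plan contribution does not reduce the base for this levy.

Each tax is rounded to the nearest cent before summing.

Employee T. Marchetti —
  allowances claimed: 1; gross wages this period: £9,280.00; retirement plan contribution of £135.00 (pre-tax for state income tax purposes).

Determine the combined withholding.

£1,484.98

State Income Tax: taxable = £9,280.00 − £135.00 − 1×£168.00 = £8,977.00
  £977.76 + 18.61% × (£8,977.00 − £6,800.00) = £977.76 + 18.61% × £2,177.00 = £1,382.90
Medical Insurance Levy: 1.1% × £9,280.00 = £102.08
Total: £1,382.90 + £102.08 = £1,484.98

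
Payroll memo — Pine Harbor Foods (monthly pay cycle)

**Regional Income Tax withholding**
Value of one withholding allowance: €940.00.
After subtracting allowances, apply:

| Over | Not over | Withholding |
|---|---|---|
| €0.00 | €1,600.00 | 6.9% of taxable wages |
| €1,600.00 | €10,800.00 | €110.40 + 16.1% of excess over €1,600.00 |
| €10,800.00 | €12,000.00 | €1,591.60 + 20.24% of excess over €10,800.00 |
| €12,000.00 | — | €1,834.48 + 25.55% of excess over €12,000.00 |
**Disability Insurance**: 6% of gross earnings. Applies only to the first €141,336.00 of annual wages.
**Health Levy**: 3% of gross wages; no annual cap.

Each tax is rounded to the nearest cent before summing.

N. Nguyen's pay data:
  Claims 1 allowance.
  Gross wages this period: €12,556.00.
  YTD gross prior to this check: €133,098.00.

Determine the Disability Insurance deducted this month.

Disability Insurance: cap €141,336.00 − YTD €133,098.00 = €8,238.00 subject; 6% × €8,238.00 = €494.28

€494.28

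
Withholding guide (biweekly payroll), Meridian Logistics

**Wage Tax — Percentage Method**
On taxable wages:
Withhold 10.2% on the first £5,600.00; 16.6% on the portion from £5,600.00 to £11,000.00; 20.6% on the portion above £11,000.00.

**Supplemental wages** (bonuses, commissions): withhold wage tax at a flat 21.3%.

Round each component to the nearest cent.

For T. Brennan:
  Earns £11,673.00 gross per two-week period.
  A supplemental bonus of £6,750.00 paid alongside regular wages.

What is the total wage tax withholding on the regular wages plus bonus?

Wage Tax: taxable = £11,673.00
  £1,467.60 + 20.6% × (£11,673.00 − £11,000.00) = £1,467.60 + 20.6% × £673.00 = £1,606.24
Supplemental (21.3% flat on bonus): 21.3% × £6,750.00 = £1,437.75
Total wage tax: £1,606.24 + £1,437.75 = £3,043.99

£3,043.99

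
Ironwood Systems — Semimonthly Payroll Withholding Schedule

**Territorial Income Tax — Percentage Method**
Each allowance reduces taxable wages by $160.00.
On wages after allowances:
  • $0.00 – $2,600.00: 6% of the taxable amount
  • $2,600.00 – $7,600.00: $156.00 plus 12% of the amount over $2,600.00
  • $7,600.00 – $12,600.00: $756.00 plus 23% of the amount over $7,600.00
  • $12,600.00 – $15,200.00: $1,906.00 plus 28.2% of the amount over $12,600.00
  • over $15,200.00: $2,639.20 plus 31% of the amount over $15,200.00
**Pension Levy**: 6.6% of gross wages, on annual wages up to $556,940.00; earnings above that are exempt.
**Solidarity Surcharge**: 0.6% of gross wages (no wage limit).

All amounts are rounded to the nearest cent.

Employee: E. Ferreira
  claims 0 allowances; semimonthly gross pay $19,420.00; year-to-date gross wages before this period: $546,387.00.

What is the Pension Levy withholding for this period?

Pension Levy: cap $556,940.00 − YTD $546,387.00 = $10,553.00 subject; 6.6% × $10,553.00 = $696.50

$696.50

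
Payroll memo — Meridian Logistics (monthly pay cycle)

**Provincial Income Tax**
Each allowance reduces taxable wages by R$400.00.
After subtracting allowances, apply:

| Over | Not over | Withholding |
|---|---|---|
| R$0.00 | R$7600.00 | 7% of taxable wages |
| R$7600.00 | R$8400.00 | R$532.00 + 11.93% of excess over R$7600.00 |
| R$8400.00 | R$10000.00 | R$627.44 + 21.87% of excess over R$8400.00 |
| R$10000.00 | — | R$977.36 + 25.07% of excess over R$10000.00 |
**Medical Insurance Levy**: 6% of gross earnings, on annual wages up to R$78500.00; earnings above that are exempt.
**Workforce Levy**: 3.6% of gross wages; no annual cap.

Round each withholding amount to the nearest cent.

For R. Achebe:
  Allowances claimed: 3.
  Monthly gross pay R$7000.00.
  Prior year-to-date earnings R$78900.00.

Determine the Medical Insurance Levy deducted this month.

Medical Insurance Levy: YTD R$78900.00 ≥ cap R$78500.00 → R$0.00

R$0.00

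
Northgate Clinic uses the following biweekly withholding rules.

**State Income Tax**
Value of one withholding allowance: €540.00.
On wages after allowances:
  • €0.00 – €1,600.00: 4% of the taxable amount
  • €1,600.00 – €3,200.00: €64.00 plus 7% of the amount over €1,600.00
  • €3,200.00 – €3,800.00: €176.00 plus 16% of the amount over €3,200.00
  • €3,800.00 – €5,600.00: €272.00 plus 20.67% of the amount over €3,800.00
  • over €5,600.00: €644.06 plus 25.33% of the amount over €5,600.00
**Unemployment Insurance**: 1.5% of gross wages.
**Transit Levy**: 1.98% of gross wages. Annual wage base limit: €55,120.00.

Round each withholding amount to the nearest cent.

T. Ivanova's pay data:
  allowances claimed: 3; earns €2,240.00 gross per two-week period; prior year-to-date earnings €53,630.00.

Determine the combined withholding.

State Income Tax: taxable = €2,240.00 − 3×€540.00 = €620.00
  4% × €620.00 = €24.80
Unemployment Insurance: 1.5% × €2,240.00 = €33.60
Transit Levy: cap €55,120.00 − YTD €53,630.00 = €1,490.00 subject; 1.98% × €1,490.00 = €29.50
Total: €24.80 + €33.60 + €29.50 = €87.90

€87.90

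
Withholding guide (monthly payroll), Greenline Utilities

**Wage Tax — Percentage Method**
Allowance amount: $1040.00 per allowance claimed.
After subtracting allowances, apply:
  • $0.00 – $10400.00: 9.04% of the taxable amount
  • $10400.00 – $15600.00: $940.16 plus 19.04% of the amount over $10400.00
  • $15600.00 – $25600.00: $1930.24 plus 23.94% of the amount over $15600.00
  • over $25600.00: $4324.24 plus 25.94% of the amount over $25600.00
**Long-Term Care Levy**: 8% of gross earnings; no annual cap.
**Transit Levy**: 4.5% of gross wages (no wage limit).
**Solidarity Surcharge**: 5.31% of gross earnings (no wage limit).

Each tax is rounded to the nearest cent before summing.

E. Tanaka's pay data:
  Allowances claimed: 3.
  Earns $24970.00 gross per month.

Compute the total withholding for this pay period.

Wage Tax: taxable = $24970.00 − 3×$1040.00 = $21850.00
  $1930.24 + 23.94% × ($21850.00 − $15600.00) = $1930.24 + 23.94% × $6250.00 = $3426.49
Long-Term Care Levy: 8% × $24970.00 = $1997.60
Transit Levy: 4.5% × $24970.00 = $1123.65
Solidarity Surcharge: 5.31% × $24970.00 = $1325.91
Total: $3426.49 + $1997.60 + $1123.65 + $1325.91 = $7873.65

$7873.65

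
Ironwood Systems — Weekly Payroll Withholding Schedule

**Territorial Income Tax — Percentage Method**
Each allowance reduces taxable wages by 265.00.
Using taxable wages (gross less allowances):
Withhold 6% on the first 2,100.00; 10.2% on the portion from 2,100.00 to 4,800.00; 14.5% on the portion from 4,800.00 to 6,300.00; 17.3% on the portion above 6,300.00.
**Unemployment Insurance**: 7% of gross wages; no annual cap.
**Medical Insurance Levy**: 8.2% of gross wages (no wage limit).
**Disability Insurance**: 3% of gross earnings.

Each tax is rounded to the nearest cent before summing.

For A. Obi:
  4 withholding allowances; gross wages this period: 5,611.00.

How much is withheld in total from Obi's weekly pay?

1,397.20

Territorial Income Tax: taxable = 5,611.00 − 4×265.00 = 4,551.00
  126.00 + 10.2% × (4,551.00 − 2,100.00) = 126.00 + 10.2% × 2,451.00 = 376.00
Unemployment Insurance: 7% × 5,611.00 = 392.77
Medical Insurance Levy: 8.2% × 5,611.00 = 460.10
Disability Insurance: 3% × 5,611.00 = 168.33
Total: 376.00 + 392.77 + 460.10 + 168.33 = 1,397.20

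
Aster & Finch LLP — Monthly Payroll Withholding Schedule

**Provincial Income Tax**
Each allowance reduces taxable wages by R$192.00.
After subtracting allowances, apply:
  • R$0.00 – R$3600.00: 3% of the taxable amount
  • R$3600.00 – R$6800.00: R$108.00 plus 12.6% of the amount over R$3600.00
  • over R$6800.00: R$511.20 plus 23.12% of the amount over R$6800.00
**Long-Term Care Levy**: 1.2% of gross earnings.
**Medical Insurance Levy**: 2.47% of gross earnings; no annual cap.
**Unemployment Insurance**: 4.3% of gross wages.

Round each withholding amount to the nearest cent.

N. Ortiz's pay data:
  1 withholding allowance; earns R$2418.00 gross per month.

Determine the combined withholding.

R$259.49

Provincial Income Tax: taxable = R$2418.00 − 1×R$192.00 = R$2226.00
  3% × R$2226.00 = R$66.78
Long-Term Care Levy: 1.2% × R$2418.00 = R$29.02
Medical Insurance Levy: 2.47% × R$2418.00 = R$59.72
Unemployment Insurance: 4.3% × R$2418.00 = R$103.97
Total: R$66.78 + R$29.02 + R$59.72 + R$103.97 = R$259.49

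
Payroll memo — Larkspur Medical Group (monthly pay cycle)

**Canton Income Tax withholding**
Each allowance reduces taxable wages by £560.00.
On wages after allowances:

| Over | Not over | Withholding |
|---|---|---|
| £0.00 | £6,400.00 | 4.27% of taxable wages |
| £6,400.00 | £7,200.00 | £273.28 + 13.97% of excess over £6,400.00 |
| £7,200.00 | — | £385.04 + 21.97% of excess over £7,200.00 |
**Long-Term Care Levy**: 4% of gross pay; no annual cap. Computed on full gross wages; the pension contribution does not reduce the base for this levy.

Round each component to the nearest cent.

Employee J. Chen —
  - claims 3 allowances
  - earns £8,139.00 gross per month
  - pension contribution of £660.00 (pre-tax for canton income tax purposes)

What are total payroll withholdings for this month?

£573.18

Canton Income Tax: taxable = £8,139.00 − £660.00 − 3×£560.00 = £5,799.00
  4.27% × £5,799.00 = £247.62
Long-Term Care Levy: 4% × £8,139.00 = £325.56
Total: £247.62 + £325.56 = £573.18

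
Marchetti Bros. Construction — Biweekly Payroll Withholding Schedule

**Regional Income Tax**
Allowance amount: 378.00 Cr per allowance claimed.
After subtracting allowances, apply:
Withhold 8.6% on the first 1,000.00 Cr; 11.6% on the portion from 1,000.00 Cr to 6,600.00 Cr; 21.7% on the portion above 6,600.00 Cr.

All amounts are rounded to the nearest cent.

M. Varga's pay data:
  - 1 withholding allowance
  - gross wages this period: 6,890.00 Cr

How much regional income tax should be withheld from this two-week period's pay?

Regional Income Tax: taxable = 6,890.00 Cr − 1×378.00 Cr = 6,512.00 Cr
  86.00 Cr + 11.6% × (6,512.00 Cr − 1,000.00 Cr) = 86.00 Cr + 11.6% × 5,512.00 Cr = 725.39 Cr

725.39 Cr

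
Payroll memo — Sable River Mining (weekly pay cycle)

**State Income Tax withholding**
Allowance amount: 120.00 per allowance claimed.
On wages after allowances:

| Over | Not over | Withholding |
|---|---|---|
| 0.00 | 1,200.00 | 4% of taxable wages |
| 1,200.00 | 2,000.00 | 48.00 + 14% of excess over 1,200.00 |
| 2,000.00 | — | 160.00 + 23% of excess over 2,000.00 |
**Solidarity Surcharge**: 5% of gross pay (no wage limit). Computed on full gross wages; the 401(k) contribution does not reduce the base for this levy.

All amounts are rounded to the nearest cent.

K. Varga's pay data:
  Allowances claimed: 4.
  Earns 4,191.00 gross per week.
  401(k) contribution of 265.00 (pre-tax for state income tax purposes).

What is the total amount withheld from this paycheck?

702.13

State Income Tax: taxable = 4,191.00 − 265.00 − 4×120.00 = 3,446.00
  160.00 + 23% × (3,446.00 − 2,000.00) = 160.00 + 23% × 1,446.00 = 492.58
Solidarity Surcharge: 5% × 4,191.00 = 209.55
Total: 492.58 + 209.55 = 702.13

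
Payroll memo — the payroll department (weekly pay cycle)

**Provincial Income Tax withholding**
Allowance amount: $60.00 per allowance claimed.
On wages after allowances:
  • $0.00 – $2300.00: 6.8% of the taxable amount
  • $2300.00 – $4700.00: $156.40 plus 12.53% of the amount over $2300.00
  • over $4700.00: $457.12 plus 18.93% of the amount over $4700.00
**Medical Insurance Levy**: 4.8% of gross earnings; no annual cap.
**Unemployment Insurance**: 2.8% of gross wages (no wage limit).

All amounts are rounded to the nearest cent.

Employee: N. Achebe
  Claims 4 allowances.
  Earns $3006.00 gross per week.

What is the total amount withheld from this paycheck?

Provincial Income Tax: taxable = $3006.00 − 4×$60.00 = $2766.00
  $156.40 + 12.53% × ($2766.00 − $2300.00) = $156.40 + 12.53% × $466.00 = $214.79
Medical Insurance Levy: 4.8% × $3006.00 = $144.29
Unemployment Insurance: 2.8% × $3006.00 = $84.17
Total: $214.79 + $144.29 + $84.17 = $443.25

$443.25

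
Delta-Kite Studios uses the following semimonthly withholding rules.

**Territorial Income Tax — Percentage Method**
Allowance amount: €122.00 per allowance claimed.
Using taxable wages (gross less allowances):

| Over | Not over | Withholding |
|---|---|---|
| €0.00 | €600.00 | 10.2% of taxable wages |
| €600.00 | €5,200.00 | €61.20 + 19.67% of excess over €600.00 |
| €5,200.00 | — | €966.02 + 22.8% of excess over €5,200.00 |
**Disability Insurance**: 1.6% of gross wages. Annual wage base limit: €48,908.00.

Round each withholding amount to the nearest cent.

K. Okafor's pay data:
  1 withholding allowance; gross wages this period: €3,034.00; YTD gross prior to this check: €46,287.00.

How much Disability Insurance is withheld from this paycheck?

€41.94

Disability Insurance: cap €48,908.00 − YTD €46,287.00 = €2,621.00 subject; 1.6% × €2,621.00 = €41.94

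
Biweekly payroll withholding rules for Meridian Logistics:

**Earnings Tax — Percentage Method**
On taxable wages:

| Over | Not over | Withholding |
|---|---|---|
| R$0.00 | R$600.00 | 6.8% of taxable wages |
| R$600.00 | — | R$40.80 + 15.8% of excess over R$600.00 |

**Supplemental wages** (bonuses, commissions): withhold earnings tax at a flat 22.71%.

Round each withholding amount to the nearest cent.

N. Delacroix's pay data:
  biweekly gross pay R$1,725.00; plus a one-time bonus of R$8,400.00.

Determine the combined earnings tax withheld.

Earnings Tax: taxable = R$1,725.00
  R$40.80 + 15.8% × (R$1,725.00 − R$600.00) = R$40.80 + 15.8% × R$1,125.00 = R$218.55
Supplemental (22.71% flat on bonus): 22.71% × R$8,400.00 = R$1,907.64
Total earnings tax: R$218.55 + R$1,907.64 = R$2,126.19

R$2,126.19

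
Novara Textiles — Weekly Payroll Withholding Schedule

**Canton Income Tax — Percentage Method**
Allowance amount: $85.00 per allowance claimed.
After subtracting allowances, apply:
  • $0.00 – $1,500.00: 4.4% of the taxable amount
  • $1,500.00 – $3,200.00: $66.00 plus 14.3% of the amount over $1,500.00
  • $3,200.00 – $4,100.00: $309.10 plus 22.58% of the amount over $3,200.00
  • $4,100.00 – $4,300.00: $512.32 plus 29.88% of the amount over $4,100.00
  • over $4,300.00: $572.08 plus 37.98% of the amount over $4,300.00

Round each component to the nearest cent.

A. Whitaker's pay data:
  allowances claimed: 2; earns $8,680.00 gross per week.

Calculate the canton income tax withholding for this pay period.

$2,171.04

Canton Income Tax: taxable = $8,680.00 − 2×$85.00 = $8,510.00
  $572.08 + 37.98% × ($8,510.00 − $4,300.00) = $572.08 + 37.98% × $4,210.00 = $2,171.04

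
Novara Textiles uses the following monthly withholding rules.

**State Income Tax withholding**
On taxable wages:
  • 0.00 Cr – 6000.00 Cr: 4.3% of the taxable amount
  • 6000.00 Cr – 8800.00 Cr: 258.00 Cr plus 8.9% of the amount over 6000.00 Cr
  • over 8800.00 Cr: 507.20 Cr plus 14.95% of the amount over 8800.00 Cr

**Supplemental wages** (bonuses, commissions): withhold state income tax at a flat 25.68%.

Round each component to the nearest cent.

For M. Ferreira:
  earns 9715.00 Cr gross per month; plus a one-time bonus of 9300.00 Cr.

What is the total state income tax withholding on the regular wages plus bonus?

State Income Tax: taxable = 9715.00 Cr
  507.20 Cr + 14.95% × (9715.00 Cr − 8800.00 Cr) = 507.20 Cr + 14.95% × 915.00 Cr = 643.99 Cr
Supplemental (25.68% flat on bonus): 25.68% × 9300.00 Cr = 2388.24 Cr
Total state income tax: 643.99 Cr + 2388.24 Cr = 3032.23 Cr

3032.23 Cr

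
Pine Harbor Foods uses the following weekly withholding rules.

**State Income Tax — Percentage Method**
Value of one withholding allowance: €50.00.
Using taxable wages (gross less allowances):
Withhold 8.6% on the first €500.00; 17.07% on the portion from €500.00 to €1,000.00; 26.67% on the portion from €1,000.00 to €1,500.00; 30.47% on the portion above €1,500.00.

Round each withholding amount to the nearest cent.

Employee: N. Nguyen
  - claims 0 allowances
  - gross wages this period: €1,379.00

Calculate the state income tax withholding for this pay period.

€229.43

State Income Tax: taxable = €1,379.00
  €128.35 + 26.67% × (€1,379.00 − €1,000.00) = €128.35 + 26.67% × €379.00 = €229.43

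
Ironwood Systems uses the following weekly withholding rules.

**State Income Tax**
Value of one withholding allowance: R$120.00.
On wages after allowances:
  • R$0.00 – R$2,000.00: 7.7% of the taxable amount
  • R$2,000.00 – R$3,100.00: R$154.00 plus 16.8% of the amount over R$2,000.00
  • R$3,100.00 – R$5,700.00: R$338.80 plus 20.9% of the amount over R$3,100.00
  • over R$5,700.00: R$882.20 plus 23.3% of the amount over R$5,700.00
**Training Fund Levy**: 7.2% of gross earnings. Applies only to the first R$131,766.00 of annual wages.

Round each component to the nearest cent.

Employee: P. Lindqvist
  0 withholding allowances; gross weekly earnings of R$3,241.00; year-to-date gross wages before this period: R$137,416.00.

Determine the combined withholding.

R$368.27

State Income Tax: taxable = R$3,241.00
  R$338.80 + 20.9% × (R$3,241.00 − R$3,100.00) = R$338.80 + 20.9% × R$141.00 = R$368.27
Training Fund Levy: YTD R$137,416.00 ≥ cap R$131,766.00 → R$0.00
Total: R$368.27 + R$0.00 = R$368.27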